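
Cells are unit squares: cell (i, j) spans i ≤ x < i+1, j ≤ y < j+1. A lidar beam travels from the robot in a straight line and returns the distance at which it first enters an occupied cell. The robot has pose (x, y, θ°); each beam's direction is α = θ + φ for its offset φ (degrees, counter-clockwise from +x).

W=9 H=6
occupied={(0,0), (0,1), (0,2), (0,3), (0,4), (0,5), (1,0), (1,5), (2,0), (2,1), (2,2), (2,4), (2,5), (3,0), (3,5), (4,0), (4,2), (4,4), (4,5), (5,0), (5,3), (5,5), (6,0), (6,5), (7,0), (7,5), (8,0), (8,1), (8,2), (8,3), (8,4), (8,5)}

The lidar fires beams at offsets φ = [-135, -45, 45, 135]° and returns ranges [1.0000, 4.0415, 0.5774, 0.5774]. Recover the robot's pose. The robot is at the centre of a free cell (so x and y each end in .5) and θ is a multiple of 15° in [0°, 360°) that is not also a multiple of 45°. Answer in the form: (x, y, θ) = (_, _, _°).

(x, y, θ) = (7.5, 4.5, 285°)

The pose lattice has 22·16 = 352 candidates. Test each by forward raycasting.
  (1.5, 4.5, 150°): beam 1 = 0.5176 ≠ 1.0000 ✗
  (7.5, 2.5, 60°): beam 1 = 1.5529 ≠ 1.0000 ✗
  (3.5, 1.5, 210°): beam 1 = 2.5882 ≠ 1.0000 ✗
  …
  (7.5, 4.5, 285°): r_1=1.0000, r_2=4.0415, r_3=0.5774, r_4=0.5774 — all match ✓
No second candidate reproduces the full scan.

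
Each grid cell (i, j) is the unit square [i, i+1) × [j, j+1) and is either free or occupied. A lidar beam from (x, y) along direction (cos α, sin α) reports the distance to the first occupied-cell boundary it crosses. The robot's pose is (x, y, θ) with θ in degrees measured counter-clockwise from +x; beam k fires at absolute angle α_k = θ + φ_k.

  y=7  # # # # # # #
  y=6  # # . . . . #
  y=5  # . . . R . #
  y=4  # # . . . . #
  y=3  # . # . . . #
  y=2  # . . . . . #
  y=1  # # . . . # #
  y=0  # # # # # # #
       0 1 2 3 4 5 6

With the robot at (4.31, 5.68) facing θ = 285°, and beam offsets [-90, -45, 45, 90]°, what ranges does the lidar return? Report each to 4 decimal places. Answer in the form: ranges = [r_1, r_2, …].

beam 1: φ=-90°, α=195°
  dir = (cos 195°, sin 195°) = (-0.9659, -0.2588); from cell (4,5)
  next x-line at t=0.3209, next y-line at t=2.6273; Δt_x=1.0353, Δt_y=3.8637
    x: enter (3,5) at t=0.3209
    x: enter (2,5) at t=1.3562
    x: enter (1,5) at t=2.3915
    y: enter (1,4) at t=2.6273 ← occupied
  → r_1 = 2.6273
beam 2: φ=-45°, α=240°
  dir = (cos 240°, sin 240°) = (-0.5000, -0.8660); from cell (4,5)
  next x-line at t=0.6200, next y-line at t=0.7852; Δt_x=2.0000, Δt_y=1.1547
    x: enter (3,5) at t=0.6200
    y: enter (3,4) at t=0.7852
    y: enter (3,3) at t=1.9399
    x: enter (2,3) at t=2.6200 ← occupied
  → r_2 = 2.6200
beam 3: φ=45°, α=330°
  dir = (cos 330°, sin 330°) = (0.8660, -0.5000); from cell (4,5)
  next x-line at t=0.7967, next y-line at t=1.3600; Δt_x=1.1547, Δt_y=2.0000
    x: enter (5,5) at t=0.7967
    y: enter (5,4) at t=1.3600
    x: enter (6,4) at t=1.9514 ← occupied
  → r_3 = 1.9514
beam 4: φ=90°, α=15°
  dir = (cos 15°, sin 15°) = (0.9659, 0.2588); from cell (4,5)
  next x-line at t=0.7143, next y-line at t=1.2364; Δt_x=1.0353, Δt_y=3.8637
    x: enter (5,5) at t=0.7143
    y: enter (5,6) at t=1.2364
    x: enter (6,6) at t=1.7496 ← occupied
  → r_4 = 1.7496

ranges = [2.6273, 2.6200, 1.9514, 1.7496]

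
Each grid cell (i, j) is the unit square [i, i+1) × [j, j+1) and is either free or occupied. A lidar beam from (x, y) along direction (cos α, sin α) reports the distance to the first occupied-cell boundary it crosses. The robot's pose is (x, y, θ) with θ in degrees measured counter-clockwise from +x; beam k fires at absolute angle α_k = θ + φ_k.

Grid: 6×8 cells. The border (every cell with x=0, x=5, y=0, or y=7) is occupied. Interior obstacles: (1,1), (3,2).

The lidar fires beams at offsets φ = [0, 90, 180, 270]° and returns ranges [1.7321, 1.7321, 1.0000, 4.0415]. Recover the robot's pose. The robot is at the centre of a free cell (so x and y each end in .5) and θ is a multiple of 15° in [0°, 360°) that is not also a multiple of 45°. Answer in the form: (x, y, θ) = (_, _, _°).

(x, y, θ) = (2.5, 3.5, 150°)

The pose lattice has 22·16 = 352 candidates. Test each by forward raycasting.
  (3.5, 3.5, 15°): beam 1 = 1.5529 ≠ 1.7321 ✗
  (2.5, 5.5, 150°): beam 2 = 3.0000 ≠ 1.7321 ✗
  (3.5, 3.5, 165°): beam 1 = 2.5882 ≠ 1.7321 ✗
  (4.5, 3.5, 165°): beam 1 = 3.6235 ≠ 1.7321 ✗
  …
  (2.5, 3.5, 150°): r_1=1.7321, r_2=1.7321, r_3=1.0000, r_4=4.0415 — all match ✓
No second candidate reproduces the full scan.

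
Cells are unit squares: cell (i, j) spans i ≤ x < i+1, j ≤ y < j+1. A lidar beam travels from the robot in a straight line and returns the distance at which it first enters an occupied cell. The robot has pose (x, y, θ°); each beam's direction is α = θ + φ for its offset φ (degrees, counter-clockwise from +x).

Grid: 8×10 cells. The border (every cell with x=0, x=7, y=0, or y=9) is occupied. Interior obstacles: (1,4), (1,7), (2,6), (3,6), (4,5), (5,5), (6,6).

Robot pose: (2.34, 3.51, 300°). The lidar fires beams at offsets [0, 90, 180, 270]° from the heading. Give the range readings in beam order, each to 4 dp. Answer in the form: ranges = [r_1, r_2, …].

beam 1: φ=0°, α=300°
  dir = (cos 300°, sin 300°) = (0.5000, -0.8660); from cell (2,3)
  next x-line at t=1.3200, next y-line at t=0.5889; Δt_x=2.0000, Δt_y=1.1547
    y: enter (2,2) at t=0.5889
    x: enter (3,2) at t=1.3200
    y: enter (3,1) at t=1.7436
    y: enter (3,0) at t=2.8983 ← occupied
  → r_1 = 2.8983
beam 2: φ=90°, α=30°
  dir = (cos 30°, sin 30°) = (0.8660, 0.5000); from cell (2,3)
  next x-line at t=0.7621, next y-line at t=0.9800; Δt_x=1.1547, Δt_y=2.0000
    x: enter (3,3) at t=0.7621
    y: enter (3,4) at t=0.9800
    x: enter (4,4) at t=1.9168
    y: enter (4,5) at t=2.9800 ← occupied
  → r_2 = 2.9800
beam 3: φ=180°, α=120°
  dir = (cos 120°, sin 120°) = (-0.5000, 0.8660); from cell (2,3)
  next x-line at t=0.6800, next y-line at t=0.5658; Δt_x=2.0000, Δt_y=1.1547
    y: enter (2,4) at t=0.5658
    x: enter (1,4) at t=0.6800 ← occupied
  → r_3 = 0.6800
beam 4: φ=270°, α=210°
  dir = (cos 210°, sin 210°) = (-0.8660, -0.5000); from cell (2,3)
  next x-line at t=0.3926, next y-line at t=1.0200; Δt_x=1.1547, Δt_y=2.0000
    x: enter (1,3) at t=0.3926
    y: enter (1,2) at t=1.0200
    x: enter (0,2) at t=1.5473 ← occupied
  → r_4 = 1.5473

ranges = [2.8983, 2.9800, 0.6800, 1.5473]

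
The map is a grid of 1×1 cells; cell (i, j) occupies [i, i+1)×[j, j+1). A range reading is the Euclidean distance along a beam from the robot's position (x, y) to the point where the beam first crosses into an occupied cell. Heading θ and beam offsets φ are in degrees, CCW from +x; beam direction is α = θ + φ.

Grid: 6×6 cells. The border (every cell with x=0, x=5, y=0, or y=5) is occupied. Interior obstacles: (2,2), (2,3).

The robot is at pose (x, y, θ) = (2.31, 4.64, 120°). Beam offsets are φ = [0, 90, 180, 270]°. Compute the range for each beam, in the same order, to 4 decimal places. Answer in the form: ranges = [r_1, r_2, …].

beam 1: φ=0°, α=120°
  d=(-0.5000,0.8660)  start (2,4)  tX=0.6200 tY=0.4157  stride 1/|dx|=2.0000 1/|dy|=1.1547
    cross y-line → (2,5), t=0.4157 (wall)
  → r_1 = 0.4157
beam 2: φ=90°, α=210°
  d=(-0.8660,-0.5000)  start (2,4)  tX=0.3580 tY=1.2800  stride 1/|dx|=1.1547 1/|dy|=2.0000
    cross x-line → (1,4), t=0.3580
    cross y-line → (1,3), t=1.2800
    cross x-line → (0,3), t=1.5127 (wall)
  → r_2 = 1.5127
beam 3: φ=180°, α=300°
  d=(0.5000,-0.8660)  start (2,4)  tX=1.3800 tY=0.7390  stride 1/|dx|=2.0000 1/|dy|=1.1547
    cross y-line → (2,3), t=0.7390 (wall)
  → r_3 = 0.7390
beam 4: φ=270°, α=30°
  d=(0.8660,0.5000)  start (2,4)  tX=0.7967 tY=0.7200  stride 1/|dx|=1.1547 1/|dy|=2.0000
    cross y-line → (2,5), t=0.7200 (wall)
  → r_4 = 0.7200

ranges = [0.4157, 1.5127, 0.7390, 0.7200]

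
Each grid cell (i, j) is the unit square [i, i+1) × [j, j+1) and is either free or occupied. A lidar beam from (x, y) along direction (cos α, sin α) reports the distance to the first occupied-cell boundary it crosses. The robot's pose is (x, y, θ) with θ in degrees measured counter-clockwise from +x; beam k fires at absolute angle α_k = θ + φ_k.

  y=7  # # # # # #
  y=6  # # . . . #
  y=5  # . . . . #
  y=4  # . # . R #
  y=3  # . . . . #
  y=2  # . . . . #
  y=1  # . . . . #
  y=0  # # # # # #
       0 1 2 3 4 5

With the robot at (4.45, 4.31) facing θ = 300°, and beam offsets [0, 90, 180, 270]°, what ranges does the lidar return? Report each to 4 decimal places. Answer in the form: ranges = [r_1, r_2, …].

ranges = [1.1000, 0.6351, 3.1061, 3.9837]

beam 1: φ=0°, α=300°
  direction (0.5000, -0.8660); cell (4,4); t to first gridline: x 1.1000, y 0.3580 (then +2.0000 / +1.1547)
    (4,3) via y @ 0.3580
    (5,3) via x @ 1.1000  # hit
  → r_1 = 1.1000
beam 2: φ=90°, α=30°
  direction (0.8660, 0.5000); cell (4,4); t to first gridline: x 0.6351, y 1.3800 (then +1.1547 / +2.0000)
    (5,4) via x @ 0.6351  # hit
  → r_2 = 0.6351
beam 3: φ=180°, α=120°
  direction (-0.5000, 0.8660); cell (4,4); t to first gridline: x 0.9000, y 0.7967 (then +2.0000 / +1.1547)
    (4,5) via y @ 0.7967
    (3,5) via x @ 0.9000
    (3,6) via y @ 1.9514
    (2,6) via x @ 2.9000
    (2,7) via y @ 3.1061  # hit
  → r_3 = 3.1061
beam 4: φ=270°, α=210°
  direction (-0.8660, -0.5000); cell (4,4); t to first gridline: x 0.5196, y 0.6200 (then +1.1547 / +2.0000)
    (3,4) via x @ 0.5196
    (3,3) via y @ 0.6200
    (2,3) via x @ 1.6743
    (2,2) via y @ 2.6200
    (1,2) via x @ 2.8290
    (0,2) via x @ 3.9837  # hit
  → r_4 = 3.9837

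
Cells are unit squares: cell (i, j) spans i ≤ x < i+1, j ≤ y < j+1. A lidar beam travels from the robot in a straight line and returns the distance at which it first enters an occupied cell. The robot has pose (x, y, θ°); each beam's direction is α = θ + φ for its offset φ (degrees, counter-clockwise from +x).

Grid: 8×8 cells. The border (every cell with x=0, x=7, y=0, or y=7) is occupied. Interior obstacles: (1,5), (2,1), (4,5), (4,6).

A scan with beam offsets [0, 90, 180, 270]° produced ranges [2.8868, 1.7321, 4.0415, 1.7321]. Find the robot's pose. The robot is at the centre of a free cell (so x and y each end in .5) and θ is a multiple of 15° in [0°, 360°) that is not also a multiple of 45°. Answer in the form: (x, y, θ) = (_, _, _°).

(x, y, θ) = (3.5, 3.5, 150°)

The pose lattice has 32·16 = 512 candidates. Test each by forward raycasting.
  (5.5, 1.5, 345°): beam 1 = 1.5529 ≠ 2.8868 ✗
  (5.5, 1.5, 195°): beam 1 = 1.9319 ≠ 2.8868 ✗
  (6.5, 6.5, 120°): beam 1 = 0.5774 ≠ 2.8868 ✗
  (6.5, 3.5, 195°): beam 1 = 5.6940 ≠ 2.8868 ✗
  …
  (3.5, 3.5, 150°): r_1=2.8868, r_2=1.7321, r_3=4.0415, r_4=1.7321 — all match ✓
No second candidate reproduces the full scan.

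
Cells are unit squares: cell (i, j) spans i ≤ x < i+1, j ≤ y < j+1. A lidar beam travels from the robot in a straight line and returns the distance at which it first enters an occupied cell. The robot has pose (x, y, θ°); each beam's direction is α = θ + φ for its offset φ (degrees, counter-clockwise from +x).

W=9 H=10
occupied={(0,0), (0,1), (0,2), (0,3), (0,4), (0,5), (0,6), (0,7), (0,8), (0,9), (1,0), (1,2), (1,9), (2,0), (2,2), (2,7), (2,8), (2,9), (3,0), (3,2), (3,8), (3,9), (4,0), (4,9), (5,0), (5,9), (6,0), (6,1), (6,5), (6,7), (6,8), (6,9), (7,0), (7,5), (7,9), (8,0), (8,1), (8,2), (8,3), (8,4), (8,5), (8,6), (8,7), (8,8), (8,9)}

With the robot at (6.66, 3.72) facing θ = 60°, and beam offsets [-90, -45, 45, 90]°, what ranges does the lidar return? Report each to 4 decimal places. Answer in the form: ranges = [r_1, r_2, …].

beam 1: φ=-90°, α=330°
  d=(0.8660,-0.5000)  start (6,3)  tX=0.3926 tY=1.4400  stride 1/|dx|=1.1547 1/|dy|=2.0000
    cross x-line → (7,3), t=0.3926
    cross y-line → (7,2), t=1.4400
    cross x-line → (8,2), t=1.5473 (wall)
  → r_1 = 1.5473
beam 2: φ=-45°, α=15°
  d=(0.9659,0.2588)  start (6,3)  tX=0.3520 tY=1.0818  stride 1/|dx|=1.0353 1/|dy|=3.8637
    cross x-line → (7,3), t=0.3520
    cross y-line → (7,4), t=1.0818
    cross x-line → (8,4), t=1.3873 (wall)
  → r_2 = 1.3873
beam 3: φ=45°, α=105°
  d=(-0.2588,0.9659)  start (6,3)  tX=2.5500 tY=0.2899  stride 1/|dx|=3.8637 1/|dy|=1.0353
    cross y-line → (6,4), t=0.2899
    cross y-line → (6,5), t=1.3252 (wall)
  → r_3 = 1.3252
beam 4: φ=90°, α=150°
  d=(-0.8660,0.5000)  start (6,3)  tX=0.7621 tY=0.5600  stride 1/|dx|=1.1547 1/|dy|=2.0000
    cross y-line → (6,4), t=0.5600
    cross x-line → (5,4), t=0.7621
    cross x-line → (4,4), t=1.9168
    cross y-line → (4,5), t=2.5600
    cross x-line → (3,5), t=3.0715
    cross x-line → (2,5), t=4.2262
    cross y-line → (2,6), t=4.5600
    cross x-line → (1,6), t=5.3809
    cross x-line → (0,6), t=6.5356 (wall)
  → r_4 = 6.5356

ranges = [1.5473, 1.3873, 1.3252, 6.5356]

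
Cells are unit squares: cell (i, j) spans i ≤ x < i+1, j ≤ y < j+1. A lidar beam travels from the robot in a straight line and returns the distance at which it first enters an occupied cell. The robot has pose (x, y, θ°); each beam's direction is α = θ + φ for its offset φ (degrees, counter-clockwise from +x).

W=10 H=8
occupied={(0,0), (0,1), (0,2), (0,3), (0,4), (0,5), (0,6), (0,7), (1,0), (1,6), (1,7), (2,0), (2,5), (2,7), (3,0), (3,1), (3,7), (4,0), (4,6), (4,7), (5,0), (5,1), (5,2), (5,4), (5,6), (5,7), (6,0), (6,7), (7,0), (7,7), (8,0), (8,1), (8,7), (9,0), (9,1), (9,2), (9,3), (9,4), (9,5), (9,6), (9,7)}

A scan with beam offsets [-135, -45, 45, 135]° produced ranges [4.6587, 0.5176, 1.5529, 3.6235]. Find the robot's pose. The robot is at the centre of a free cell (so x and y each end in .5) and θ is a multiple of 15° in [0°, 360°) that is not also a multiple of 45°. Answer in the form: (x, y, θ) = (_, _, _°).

(x, y, θ) = (4.5, 5.5, 120°)

Enumerate (i+0.5, j+0.5, θ) over the 39 free cells and 16 admissible headings. For each, cast all 4 beams and compare to the given ranges.
  (1.5, 2.5, 75°): beam 1 = 1.7321 ≠ 4.6587 ✗
  (3.5, 5.5, 210°): beam 1 = 1.5529 ≠ 4.6587 ✗
  (2.5, 6.5, 240°): beam 1 = 0.5176 ≠ 4.6587 ✗
  (7.5, 4.5, 150°): beam 1 = 1.5529 ≠ 4.6587 ✗
  …
  (4.5, 5.5, 120°): r_1=4.6587, r_2=0.5176, r_3=1.5529, r_4=3.6235 — all match ✓
Unique over the lattice → pose = (4.5, 5.5, 120°).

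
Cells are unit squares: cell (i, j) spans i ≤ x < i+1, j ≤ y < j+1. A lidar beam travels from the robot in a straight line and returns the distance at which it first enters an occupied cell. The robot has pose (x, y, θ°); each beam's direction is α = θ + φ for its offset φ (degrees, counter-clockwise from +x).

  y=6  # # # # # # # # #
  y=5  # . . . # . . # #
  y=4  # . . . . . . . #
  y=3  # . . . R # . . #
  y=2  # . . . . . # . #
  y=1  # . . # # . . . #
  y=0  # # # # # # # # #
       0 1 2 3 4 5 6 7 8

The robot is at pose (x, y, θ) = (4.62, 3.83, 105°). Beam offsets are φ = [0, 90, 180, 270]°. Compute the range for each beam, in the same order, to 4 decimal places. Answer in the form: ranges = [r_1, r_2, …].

ranges = [1.2113, 3.7477, 2.9298, 0.3934]

beam 1: φ=0°, α=105°
  d=(-0.2588,0.9659)  start (4,3)  tX=2.3955 tY=0.1760  stride 1/|dx|=3.8637 1/|dy|=1.0353
    cross y-line → (4,4), t=0.1760
    cross y-line → (4,5), t=1.2113 (wall)
  → r_1 = 1.2113
beam 2: φ=90°, α=195°
  d=(-0.9659,-0.2588)  start (4,3)  tX=0.6419 tY=3.2069  stride 1/|dx|=1.0353 1/|dy|=3.8637
    cross x-line → (3,3), t=0.6419
    cross x-line → (2,3), t=1.6771
    cross x-line → (1,3), t=2.7124
    cross y-line → (1,2), t=3.2069
    cross x-line → (0,2), t=3.7477 (wall)
  → r_2 = 3.7477
beam 3: φ=180°, α=285°
  d=(0.2588,-0.9659)  start (4,3)  tX=1.4682 tY=0.8593  stride 1/|dx|=3.8637 1/|dy|=1.0353
    cross y-line → (4,2), t=0.8593
    cross x-line → (5,2), t=1.4682
    cross y-line → (5,1), t=1.8946
    cross y-line → (5,0), t=2.9298 (wall)
  → r_3 = 2.9298
beam 4: φ=270°, α=15°
  d=(0.9659,0.2588)  start (4,3)  tX=0.3934 tY=0.6568  stride 1/|dx|=1.0353 1/|dy|=3.8637
    cross x-line → (5,3), t=0.3934 (wall)
  → r_4 = 0.3934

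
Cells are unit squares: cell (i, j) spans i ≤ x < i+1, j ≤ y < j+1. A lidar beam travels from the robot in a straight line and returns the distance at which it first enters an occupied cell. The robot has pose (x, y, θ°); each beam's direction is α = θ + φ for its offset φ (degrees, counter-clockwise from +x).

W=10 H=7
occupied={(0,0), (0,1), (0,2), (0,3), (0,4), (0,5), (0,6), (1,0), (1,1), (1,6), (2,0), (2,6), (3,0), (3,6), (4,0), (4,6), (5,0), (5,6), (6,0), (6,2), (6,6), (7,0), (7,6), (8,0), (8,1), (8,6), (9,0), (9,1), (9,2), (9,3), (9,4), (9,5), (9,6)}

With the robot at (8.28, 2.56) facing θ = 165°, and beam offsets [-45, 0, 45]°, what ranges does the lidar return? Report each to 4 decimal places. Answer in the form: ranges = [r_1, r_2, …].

ranges = [3.9722, 1.3252, 3.1200]

beam 1: φ=-45°, α=120°
  dir = (cos 120°, sin 120°) = (-0.5000, 0.8660); from cell (8,2)
  next x-line at t=0.5600, next y-line at t=0.5081; Δt_x=2.0000, Δt_y=1.1547
    y: enter (8,3) at t=0.5081
    x: enter (7,3) at t=0.5600
    y: enter (7,4) at t=1.6628
    x: enter (6,4) at t=2.5600
    y: enter (6,5) at t=2.8175
    y: enter (6,6) at t=3.9722 ← occupied
  → r_1 = 3.9722
beam 2: φ=0°, α=165°
  dir = (cos 165°, sin 165°) = (-0.9659, 0.2588); from cell (8,2)
  next x-line at t=0.2899, next y-line at t=1.7000; Δt_x=1.0353, Δt_y=3.8637
    x: enter (7,2) at t=0.2899
    x: enter (6,2) at t=1.3252 ← occupied
  → r_2 = 1.3252
beam 3: φ=45°, α=210°
  dir = (cos 210°, sin 210°) = (-0.8660, -0.5000); from cell (8,2)
  next x-line at t=0.3233, next y-line at t=1.1200; Δt_x=1.1547, Δt_y=2.0000
    x: enter (7,2) at t=0.3233
    y: enter (7,1) at t=1.1200
    x: enter (6,1) at t=1.4780
    x: enter (5,1) at t=2.6327
    y: enter (5,0) at t=3.1200 ← occupied
  → r_3 = 3.1200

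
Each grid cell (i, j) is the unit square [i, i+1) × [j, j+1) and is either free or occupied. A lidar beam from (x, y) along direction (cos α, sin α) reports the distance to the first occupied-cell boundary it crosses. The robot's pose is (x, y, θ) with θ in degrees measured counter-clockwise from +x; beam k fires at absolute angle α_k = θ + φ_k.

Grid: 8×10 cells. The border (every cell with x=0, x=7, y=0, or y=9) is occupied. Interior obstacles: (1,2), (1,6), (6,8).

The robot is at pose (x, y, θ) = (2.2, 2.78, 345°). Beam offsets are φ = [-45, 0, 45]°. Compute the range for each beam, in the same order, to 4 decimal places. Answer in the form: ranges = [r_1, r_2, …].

ranges = [2.0554, 4.9693, 5.5426]

beam 1: φ=-45°, α=300°
  dir = (cos 300°, sin 300°) = (0.5000, -0.8660); from cell (2,2)
  next x-line at t=1.6000, next y-line at t=0.9007; Δt_x=2.0000, Δt_y=1.1547
    y: enter (2,1) at t=0.9007
    x: enter (3,1) at t=1.6000
    y: enter (3,0) at t=2.0554 ← occupied
  → r_1 = 2.0554
beam 2: φ=0°, α=345°
  dir = (cos 345°, sin 345°) = (0.9659, -0.2588); from cell (2,2)
  next x-line at t=0.8282, next y-line at t=3.0137; Δt_x=1.0353, Δt_y=3.8637
    x: enter (3,2) at t=0.8282
    x: enter (4,2) at t=1.8635
    x: enter (5,2) at t=2.8988
    y: enter (5,1) at t=3.0137
    x: enter (6,1) at t=3.9340
    x: enter (7,1) at t=4.9693 ← occupied
  → r_2 = 4.9693
beam 3: φ=45°, α=30°
  dir = (cos 30°, sin 30°) = (0.8660, 0.5000); from cell (2,2)
  next x-line at t=0.9238, next y-line at t=0.4400; Δt_x=1.1547, Δt_y=2.0000
    y: enter (2,3) at t=0.4400
    x: enter (3,3) at t=0.9238
    x: enter (4,3) at t=2.0785
    y: enter (4,4) at t=2.4400
    x: enter (5,4) at t=3.2332
    x: enter (6,4) at t=4.3879
    y: enter (6,5) at t=4.4400
    x: enter (7,5) at t=5.5426 ← occupied
  → r_3 = 5.5426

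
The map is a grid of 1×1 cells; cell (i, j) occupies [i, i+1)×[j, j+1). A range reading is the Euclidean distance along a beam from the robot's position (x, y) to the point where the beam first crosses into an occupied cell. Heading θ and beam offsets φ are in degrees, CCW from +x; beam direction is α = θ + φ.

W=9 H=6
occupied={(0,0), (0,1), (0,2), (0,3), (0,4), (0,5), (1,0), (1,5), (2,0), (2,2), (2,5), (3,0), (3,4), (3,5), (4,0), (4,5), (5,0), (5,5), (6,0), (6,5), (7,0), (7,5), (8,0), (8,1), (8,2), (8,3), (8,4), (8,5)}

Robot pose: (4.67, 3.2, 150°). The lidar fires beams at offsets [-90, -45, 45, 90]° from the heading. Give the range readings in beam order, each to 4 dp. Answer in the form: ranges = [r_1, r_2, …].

ranges = [2.0785, 1.8635, 1.7289, 2.5403]

beam 1: φ=-90°, α=60°
  d=(0.5000,0.8660)  start (4,3)  tX=0.6600 tY=0.9238  stride 1/|dx|=2.0000 1/|dy|=1.1547
    cross x-line → (5,3), t=0.6600
    cross y-line → (5,4), t=0.9238
    cross y-line → (5,5), t=2.0785 (wall)
  → r_1 = 2.0785
beam 2: φ=-45°, α=105°
  d=(-0.2588,0.9659)  start (4,3)  tX=2.5887 tY=0.8282  stride 1/|dx|=3.8637 1/|dy|=1.0353
    cross y-line → (4,4), t=0.8282
    cross y-line → (4,5), t=1.8635 (wall)
  → r_2 = 1.8635
beam 3: φ=45°, α=195°
  d=(-0.9659,-0.2588)  start (4,3)  tX=0.6936 tY=0.7727  stride 1/|dx|=1.0353 1/|dy|=3.8637
    cross x-line → (3,3), t=0.6936
    cross y-line → (3,2), t=0.7727
    cross x-line → (2,2), t=1.7289 (wall)
  → r_3 = 1.7289
beam 4: φ=90°, α=240°
  d=(-0.5000,-0.8660)  start (4,3)  tX=1.3400 tY=0.2309  stride 1/|dx|=2.0000 1/|dy|=1.1547
    cross y-line → (4,2), t=0.2309
    cross x-line → (3,2), t=1.3400
    cross y-line → (3,1), t=1.3856
    cross y-line → (3,0), t=2.5403 (wall)
  → r_4 = 2.5403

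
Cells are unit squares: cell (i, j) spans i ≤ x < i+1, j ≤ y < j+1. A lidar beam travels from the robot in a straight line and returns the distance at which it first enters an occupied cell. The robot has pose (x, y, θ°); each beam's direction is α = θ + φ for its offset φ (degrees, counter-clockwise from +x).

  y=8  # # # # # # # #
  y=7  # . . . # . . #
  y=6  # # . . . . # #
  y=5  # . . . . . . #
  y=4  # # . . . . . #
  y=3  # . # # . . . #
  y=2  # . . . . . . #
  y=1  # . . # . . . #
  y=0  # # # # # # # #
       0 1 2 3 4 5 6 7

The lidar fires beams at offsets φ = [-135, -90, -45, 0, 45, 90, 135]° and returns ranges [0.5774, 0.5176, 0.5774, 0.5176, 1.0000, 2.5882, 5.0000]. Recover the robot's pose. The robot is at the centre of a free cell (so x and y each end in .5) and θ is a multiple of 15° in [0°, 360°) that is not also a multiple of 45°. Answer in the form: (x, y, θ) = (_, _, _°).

Candidates: 35 free-cell centres × 16 headings = 560 poses. Raycast each; keep the one whose scan matches to 4 dp.
  (4.5, 1.5, 330°): beam 1 = 0.5176 ≠ 0.5774 ✗
  (5.5, 7.5, 345°): beam 2 = 5.7956 ≠ 0.5176 ✗
  (2.5, 2.5, 195°): beam 3 = 1.7321 ≠ 0.5774 ✗
  …
  (4.5, 1.5, 285°): r_1=0.5774, r_2=0.5176, r_3=0.5774, r_4=0.5176, r_5=1.0000, r_6=2.5882, r_7=5.0000 — all match ✓
No second candidate reproduces the full scan.

(x, y, θ) = (4.5, 1.5, 285°)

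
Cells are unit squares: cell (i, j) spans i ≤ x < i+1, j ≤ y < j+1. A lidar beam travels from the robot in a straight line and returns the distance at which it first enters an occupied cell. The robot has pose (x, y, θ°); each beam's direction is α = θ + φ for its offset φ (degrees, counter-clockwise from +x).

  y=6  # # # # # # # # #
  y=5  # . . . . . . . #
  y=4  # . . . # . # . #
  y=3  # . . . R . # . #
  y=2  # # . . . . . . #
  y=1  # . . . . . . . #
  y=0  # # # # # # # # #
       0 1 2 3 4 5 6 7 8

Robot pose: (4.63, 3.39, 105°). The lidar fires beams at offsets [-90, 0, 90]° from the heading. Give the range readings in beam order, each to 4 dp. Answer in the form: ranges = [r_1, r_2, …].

beam 1: φ=-90°, α=15°
  cosα=0.9659 sinα=0.2588 | (4,3) | tMaxX 0.3831 tMaxY 2.3569 | tΔX 1.0353 tΔY 3.8637
    t=0.3831 [x] (5,3)
    t=1.4183 [x] (6,3) — stop
  → r_1 = 1.4183
beam 2: φ=0°, α=105°
  cosα=-0.2588 sinα=0.9659 | (4,3) | tMaxX 2.4341 tMaxY 0.6315 | tΔX 3.8637 tΔY 1.0353
    t=0.6315 [y] (4,4) — stop
  → r_2 = 0.6315
beam 3: φ=90°, α=195°
  cosα=-0.9659 sinα=-0.2588 | (4,3) | tMaxX 0.6522 tMaxY 1.5068 | tΔX 1.0353 tΔY 3.8637
    t=0.6522 [x] (3,3)
    t=1.5068 [y] (3,2)
    t=1.6875 [x] (2,2)
    t=2.7228 [x] (1,2) — stop
  → r_3 = 2.7228

ranges = [1.4183, 0.6315, 2.7228]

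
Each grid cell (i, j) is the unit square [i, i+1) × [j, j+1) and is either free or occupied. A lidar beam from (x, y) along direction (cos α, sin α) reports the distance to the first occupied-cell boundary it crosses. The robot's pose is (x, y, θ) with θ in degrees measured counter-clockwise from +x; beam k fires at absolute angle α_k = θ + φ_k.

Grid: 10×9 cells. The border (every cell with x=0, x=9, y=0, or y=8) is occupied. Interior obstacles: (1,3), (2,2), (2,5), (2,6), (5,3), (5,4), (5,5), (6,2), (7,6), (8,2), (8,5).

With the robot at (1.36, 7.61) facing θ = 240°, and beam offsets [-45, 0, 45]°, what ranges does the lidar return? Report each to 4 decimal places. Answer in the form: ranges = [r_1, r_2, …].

beam 1: φ=-45°, α=195°
  direction (-0.9659, -0.2588); cell (1,7); t to first gridline: x 0.3727, y 2.3569 (then +1.0353 / +3.8637)
    (0,7) via x @ 0.3727  # hit
  → r_1 = 0.3727
beam 2: φ=0°, α=240°
  direction (-0.5000, -0.8660); cell (1,7); t to first gridline: x 0.7200, y 0.7044 (then +2.0000 / +1.1547)
    (1,6) via y @ 0.7044
    (0,6) via x @ 0.7200  # hit
  → r_2 = 0.7200
beam 3: φ=45°, α=285°
  direction (0.2588, -0.9659); cell (1,7); t to first gridline: x 2.4728, y 0.6315 (then +3.8637 / +1.0353)
    (1,6) via y @ 0.6315
    (1,5) via y @ 1.6668
    (2,5) via x @ 2.4728  # hit
  → r_3 = 2.4728

ranges = [0.3727, 0.7200, 2.4728]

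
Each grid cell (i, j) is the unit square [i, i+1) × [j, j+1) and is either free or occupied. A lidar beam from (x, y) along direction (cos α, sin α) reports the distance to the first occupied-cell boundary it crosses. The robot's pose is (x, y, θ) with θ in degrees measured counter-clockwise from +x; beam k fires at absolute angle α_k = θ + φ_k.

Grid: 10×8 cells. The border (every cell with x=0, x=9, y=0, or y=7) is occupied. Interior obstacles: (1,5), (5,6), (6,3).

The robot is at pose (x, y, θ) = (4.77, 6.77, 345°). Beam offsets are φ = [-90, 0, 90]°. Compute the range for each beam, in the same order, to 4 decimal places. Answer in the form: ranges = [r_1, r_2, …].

ranges = [5.9735, 0.2381, 0.2381]

beam 1: φ=-90°, α=255°
  cosα=-0.2588 sinα=-0.9659 | (4,6) | tMaxX 2.9751 tMaxY 0.7972 | tΔX 3.8637 tΔY 1.0353
    t=0.7972 [y] (4,5)
    t=1.8324 [y] (4,4)
    t=2.8677 [y] (4,3)
    t=2.9751 [x] (3,3)
    t=3.9030 [y] (3,2)
    t=4.9383 [y] (3,1)
    t=5.9735 [y] (3,0) — stop
  → r_1 = 5.9735
beam 2: φ=0°, α=345°
  cosα=0.9659 sinα=-0.2588 | (4,6) | tMaxX 0.2381 tMaxY 2.9751 | tΔX 1.0353 tΔY 3.8637
    t=0.2381 [x] (5,6) — stop
  → r_2 = 0.2381
beam 3: φ=90°, α=75°
  cosα=0.2588 sinα=0.9659 | (4,6) | tMaxX 0.8887 tMaxY 0.2381 | tΔX 3.8637 tΔY 1.0353
    t=0.2381 [y] (4,7) — stop
  → r_3 = 0.2381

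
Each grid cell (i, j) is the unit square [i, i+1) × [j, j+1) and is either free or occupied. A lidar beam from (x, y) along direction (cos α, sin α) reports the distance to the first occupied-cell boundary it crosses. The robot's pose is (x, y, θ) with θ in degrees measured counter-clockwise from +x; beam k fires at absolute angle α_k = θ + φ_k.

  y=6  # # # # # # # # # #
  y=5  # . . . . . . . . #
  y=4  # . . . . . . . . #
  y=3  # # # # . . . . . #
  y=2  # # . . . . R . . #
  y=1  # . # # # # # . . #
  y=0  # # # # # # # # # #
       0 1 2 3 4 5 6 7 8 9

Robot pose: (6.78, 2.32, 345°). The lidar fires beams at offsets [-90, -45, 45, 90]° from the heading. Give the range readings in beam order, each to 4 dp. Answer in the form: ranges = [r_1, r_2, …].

ranges = [0.3313, 0.3695, 2.5634, 3.8098]

beam 1: φ=-90°, α=255°
  direction (-0.2588, -0.9659); cell (6,2); t to first gridline: x 3.0137, y 0.3313 (then +3.8637 / +1.0353)
    (6,1) via y @ 0.3313  # hit
  → r_1 = 0.3313
beam 2: φ=-45°, α=300°
  direction (0.5000, -0.8660); cell (6,2); t to first gridline: x 0.4400, y 0.3695 (then +2.0000 / +1.1547)
    (6,1) via y @ 0.3695  # hit
  → r_2 = 0.3695
beam 3: φ=45°, α=30°
  direction (0.8660, 0.5000); cell (6,2); t to first gridline: x 0.2540, y 1.3600 (then +1.1547 / +2.0000)
    (7,2) via x @ 0.2540
    (7,3) via y @ 1.3600
    (8,3) via x @ 1.4087
    (9,3) via x @ 2.5634  # hit
  → r_3 = 2.5634
beam 4: φ=90°, α=75°
  direction (0.2588, 0.9659); cell (6,2); t to first gridline: x 0.8500, y 0.7040 (then +3.8637 / +1.0353)
    (6,3) via y @ 0.7040
    (7,3) via x @ 0.8500
    (7,4) via y @ 1.7393
    (7,5) via y @ 2.7745
    (7,6) via y @ 3.8098  # hit
  → r_4 = 3.8098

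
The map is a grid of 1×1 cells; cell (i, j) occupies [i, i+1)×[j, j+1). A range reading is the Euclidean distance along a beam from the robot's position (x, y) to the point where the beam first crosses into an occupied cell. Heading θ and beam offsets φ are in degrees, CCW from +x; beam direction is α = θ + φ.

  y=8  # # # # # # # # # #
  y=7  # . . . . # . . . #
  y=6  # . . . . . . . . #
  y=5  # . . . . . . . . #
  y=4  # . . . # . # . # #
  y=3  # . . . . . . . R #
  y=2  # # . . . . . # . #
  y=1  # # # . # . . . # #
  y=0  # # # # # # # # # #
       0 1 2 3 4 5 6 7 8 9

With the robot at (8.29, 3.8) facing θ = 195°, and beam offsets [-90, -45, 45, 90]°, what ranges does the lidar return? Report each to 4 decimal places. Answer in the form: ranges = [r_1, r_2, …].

ranges = [0.2071, 1.4896, 0.9238, 1.8635]

beam 1: φ=-90°, α=105°
  dir = (cos 105°, sin 105°) = (-0.2588, 0.9659); from cell (8,3)
  next x-line at t=1.1205, next y-line at t=0.2071; Δt_x=3.8637, Δt_y=1.0353
    y: enter (8,4) at t=0.2071 ← occupied
  → r_1 = 0.2071
beam 2: φ=-45°, α=150°
  dir = (cos 150°, sin 150°) = (-0.8660, 0.5000); from cell (8,3)
  next x-line at t=0.3349, next y-line at t=0.4000; Δt_x=1.1547, Δt_y=2.0000
    x: enter (7,3) at t=0.3349
    y: enter (7,4) at t=0.4000
    x: enter (6,4) at t=1.4896 ← occupied
  → r_2 = 1.4896
beam 3: φ=45°, α=240°
  dir = (cos 240°, sin 240°) = (-0.5000, -0.8660); from cell (8,3)
  next x-line at t=0.5800, next y-line at t=0.9238; Δt_x=2.0000, Δt_y=1.1547
    x: enter (7,3) at t=0.5800
    y: enter (7,2) at t=0.9238 ← occupied
  → r_3 = 0.9238
beam 4: φ=90°, α=285°
  dir = (cos 285°, sin 285°) = (0.2588, -0.9659); from cell (8,3)
  next x-line at t=2.7432, next y-line at t=0.8282; Δt_x=3.8637, Δt_y=1.0353
    y: enter (8,2) at t=0.8282
    y: enter (8,1) at t=1.8635 ← occupied
  → r_4 = 1.8635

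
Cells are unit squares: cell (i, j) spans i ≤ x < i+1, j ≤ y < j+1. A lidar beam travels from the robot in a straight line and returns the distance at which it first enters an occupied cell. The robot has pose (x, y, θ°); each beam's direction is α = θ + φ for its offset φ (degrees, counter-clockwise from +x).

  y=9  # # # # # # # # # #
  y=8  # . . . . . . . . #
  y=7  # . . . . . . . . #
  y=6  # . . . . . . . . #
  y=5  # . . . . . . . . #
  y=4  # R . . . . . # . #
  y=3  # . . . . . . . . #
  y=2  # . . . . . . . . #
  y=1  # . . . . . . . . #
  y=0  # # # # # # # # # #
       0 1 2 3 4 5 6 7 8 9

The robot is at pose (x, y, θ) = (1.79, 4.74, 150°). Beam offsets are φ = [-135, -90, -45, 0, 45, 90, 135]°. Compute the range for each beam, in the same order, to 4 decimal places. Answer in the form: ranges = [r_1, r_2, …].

ranges = [7.4643, 4.9190, 3.0523, 0.9122, 0.8179, 1.5800, 3.8719]

beam 1: φ=-135°, α=15°
  direction (0.9659, 0.2588); cell (1,4); t to first gridline: x 0.2174, y 1.0046 (then +1.0353 / +3.8637)
    (2,4) via x @ 0.2174
    (2,5) via y @ 1.0046
    (3,5) via x @ 1.2527
    (4,5) via x @ 2.2880
    (5,5) via x @ 3.3232
    (6,5) via x @ 4.3585
    (6,6) via y @ 4.8683
    (7,6) via x @ 5.3938
    (8,6) via x @ 6.4291
    (9,6) via x @ 7.4643  # hit
  → r_1 = 7.4643
beam 2: φ=-90°, α=60°
  direction (0.5000, 0.8660); cell (1,4); t to first gridline: x 0.4200, y 0.3002 (then +2.0000 / +1.1547)
    (1,5) via y @ 0.3002
    (2,5) via x @ 0.4200
    (2,6) via y @ 1.4549
    (3,6) via x @ 2.4200
    (3,7) via y @ 2.6096
    (3,8) via y @ 3.7643
    (4,8) via x @ 4.4200
    (4,9) via y @ 4.9190  # hit
  → r_2 = 4.9190
beam 3: φ=-45°, α=105°
  direction (-0.2588, 0.9659); cell (1,4); t to first gridline: x 3.0523, y 0.2692 (then +3.8637 / +1.0353)
    (1,5) via y @ 0.2692
    (1,6) via y @ 1.3044
    (1,7) via y @ 2.3397
    (0,7) via x @ 3.0523  # hit
  → r_3 = 3.0523
beam 4: φ=0°, α=150°
  direction (-0.8660, 0.5000); cell (1,4); t to first gridline: x 0.9122, y 0.5200 (then +1.1547 / +2.0000)
    (1,5) via y @ 0.5200
    (0,5) via x @ 0.9122  # hit
  → r_4 = 0.9122
beam 5: φ=45°, α=195°
  direction (-0.9659, -0.2588); cell (1,4); t to first gridline: x 0.8179, y 2.8591 (then +1.0353 / +3.8637)
    (0,4) via x @ 0.8179  # hit
  → r_5 = 0.8179
beam 6: φ=90°, α=240°
  direction (-0.5000, -0.8660); cell (1,4); t to first gridline: x 1.5800, y 0.8545 (then +2.0000 / +1.1547)
    (1,3) via y @ 0.8545
    (0,3) via x @ 1.5800  # hit
  → r_6 = 1.5800
beam 7: φ=135°, α=285°
  direction (0.2588, -0.9659); cell (1,4); t to first gridline: x 0.8114, y 0.7661 (then +3.8637 / +1.0353)
    (1,3) via y @ 0.7661
    (2,3) via x @ 0.8114
    (2,2) via y @ 1.8014
    (2,1) via y @ 2.8367
    (2,0) via y @ 3.8719  # hit
  → r_7 = 3.8719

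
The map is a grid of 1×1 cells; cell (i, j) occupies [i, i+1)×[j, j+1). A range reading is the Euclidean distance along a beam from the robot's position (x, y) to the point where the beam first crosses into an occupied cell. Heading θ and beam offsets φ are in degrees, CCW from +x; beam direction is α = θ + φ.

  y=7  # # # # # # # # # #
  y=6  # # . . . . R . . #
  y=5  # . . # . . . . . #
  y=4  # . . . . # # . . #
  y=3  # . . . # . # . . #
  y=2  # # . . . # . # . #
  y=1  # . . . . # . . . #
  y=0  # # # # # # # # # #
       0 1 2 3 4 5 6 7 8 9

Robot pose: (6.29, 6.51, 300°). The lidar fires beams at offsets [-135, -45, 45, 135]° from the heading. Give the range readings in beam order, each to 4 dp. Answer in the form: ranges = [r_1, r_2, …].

ranges = [1.8932, 1.5633, 2.8056, 0.5073]

beam 1: φ=-135°, α=165°
  dir = (cos 165°, sin 165°) = (-0.9659, 0.2588); from cell (6,6)
  next x-line at t=0.3002, next y-line at t=1.8932; Δt_x=1.0353, Δt_y=3.8637
    x: enter (5,6) at t=0.3002
    x: enter (4,6) at t=1.3355
    y: enter (4,7) at t=1.8932 ← occupied
  → r_1 = 1.8932
beam 2: φ=-45°, α=255°
  dir = (cos 255°, sin 255°) = (-0.2588, -0.9659); from cell (6,6)
  next x-line at t=1.1205, next y-line at t=0.5280; Δt_x=3.8637, Δt_y=1.0353
    y: enter (6,5) at t=0.5280
    x: enter (5,5) at t=1.1205
    y: enter (5,4) at t=1.5633 ← occupied
  → r_2 = 1.5633
beam 3: φ=45°, α=345°
  dir = (cos 345°, sin 345°) = (0.9659, -0.2588); from cell (6,6)
  next x-line at t=0.7350, next y-line at t=1.9705; Δt_x=1.0353, Δt_y=3.8637
    x: enter (7,6) at t=0.7350
    x: enter (8,6) at t=1.7703
    y: enter (8,5) at t=1.9705
    x: enter (9,5) at t=2.8056 ← occupied
  → r_3 = 2.8056
beam 4: φ=135°, α=75°
  dir = (cos 75°, sin 75°) = (0.2588, 0.9659); from cell (6,6)
  next x-line at t=2.7432, next y-line at t=0.5073; Δt_x=3.8637, Δt_y=1.0353
    y: enter (6,7) at t=0.5073 ← occupied
  → r_4 = 0.5073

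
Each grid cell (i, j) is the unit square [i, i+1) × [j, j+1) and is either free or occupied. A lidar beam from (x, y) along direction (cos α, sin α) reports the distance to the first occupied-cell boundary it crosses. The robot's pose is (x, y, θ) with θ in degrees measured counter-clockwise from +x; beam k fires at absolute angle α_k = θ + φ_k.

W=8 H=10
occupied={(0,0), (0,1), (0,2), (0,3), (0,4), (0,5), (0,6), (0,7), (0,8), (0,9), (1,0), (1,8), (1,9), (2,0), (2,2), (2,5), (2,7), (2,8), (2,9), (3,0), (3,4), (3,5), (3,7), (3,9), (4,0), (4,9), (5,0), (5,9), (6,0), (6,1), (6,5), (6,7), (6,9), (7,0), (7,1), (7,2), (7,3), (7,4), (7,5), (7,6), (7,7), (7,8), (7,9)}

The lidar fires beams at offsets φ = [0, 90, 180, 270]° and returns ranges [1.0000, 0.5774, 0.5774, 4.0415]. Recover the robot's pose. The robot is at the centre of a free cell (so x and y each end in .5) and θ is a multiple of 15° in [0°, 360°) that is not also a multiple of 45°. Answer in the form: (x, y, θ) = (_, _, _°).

(x, y, θ) = (6.5, 4.5, 300°)

Candidates: 37 free-cell centres × 16 headings = 592 poses. Raycast each; keep the one whose scan matches to 4 dp.
  (3.5, 8.5, 345°): beam 1 = 2.5882 ≠ 1.0000 ✗
  (4.5, 4.5, 330°): beam 1 = 2.8868 ≠ 1.0000 ✗
  (2.5, 6.5, 150°): beam 1 = 1.7321 ≠ 1.0000 ✗
  …
  (6.5, 4.5, 300°): r_1=1.0000, r_2=0.5774, r_3=0.5774, r_4=4.0415 — all match ✓
Only this pose fits every beam.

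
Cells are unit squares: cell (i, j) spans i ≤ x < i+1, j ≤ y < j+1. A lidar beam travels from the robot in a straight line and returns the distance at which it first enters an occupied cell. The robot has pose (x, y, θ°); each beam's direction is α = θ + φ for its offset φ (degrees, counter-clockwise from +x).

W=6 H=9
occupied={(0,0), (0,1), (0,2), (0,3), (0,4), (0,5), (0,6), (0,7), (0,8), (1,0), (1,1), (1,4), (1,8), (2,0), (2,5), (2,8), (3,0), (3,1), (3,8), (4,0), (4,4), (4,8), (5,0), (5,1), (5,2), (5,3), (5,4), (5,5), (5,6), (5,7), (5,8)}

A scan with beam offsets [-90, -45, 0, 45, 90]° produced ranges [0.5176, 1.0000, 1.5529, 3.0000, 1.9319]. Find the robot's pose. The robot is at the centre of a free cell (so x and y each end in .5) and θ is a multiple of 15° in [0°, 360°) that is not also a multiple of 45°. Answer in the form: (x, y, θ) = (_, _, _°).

The pose lattice has 23·16 = 368 candidates. Test each by forward raycasting.
  (2.5, 7.5, 15°): beam 1 = 1.5529 ≠ 0.5176 ✗
  (3.5, 2.5, 330°): beam 1 = 0.5774 ≠ 0.5176 ✗
  (3.5, 7.5, 240°): beam 1 = 1.0000 ≠ 0.5176 ✗
  …
  (4.5, 6.5, 105°): r_1=0.5176, r_2=1.0000, r_3=1.5529, r_4=3.0000, r_5=1.9319 — all match ✓
Unique over the lattice → pose = (4.5, 6.5, 105°).

(x, y, θ) = (4.5, 6.5, 105°)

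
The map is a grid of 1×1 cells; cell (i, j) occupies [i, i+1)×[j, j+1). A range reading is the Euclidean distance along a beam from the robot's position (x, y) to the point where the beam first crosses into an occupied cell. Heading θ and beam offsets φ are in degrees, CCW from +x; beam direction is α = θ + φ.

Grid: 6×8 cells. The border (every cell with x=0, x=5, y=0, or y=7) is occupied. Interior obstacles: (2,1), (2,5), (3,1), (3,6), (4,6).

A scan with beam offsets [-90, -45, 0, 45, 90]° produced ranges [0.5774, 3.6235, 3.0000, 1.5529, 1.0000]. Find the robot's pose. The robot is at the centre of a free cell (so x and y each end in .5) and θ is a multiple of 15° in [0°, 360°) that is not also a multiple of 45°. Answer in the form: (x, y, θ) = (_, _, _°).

(x, y, θ) = (3.5, 5.5, 300°)

Enumerate (i+0.5, j+0.5, θ) over the 19 free cells and 16 admissible headings. For each, cast all 5 beams and compare to the given ranges.
  (4.5, 5.5, 60°): beam 2 = 0.5176 ≠ 3.6235 ✗
  (4.5, 5.5, 300°): beam 1 = 4.0415 ≠ 0.5774 ✗
  (1.5, 3.5, 120°): beam 1 = 4.0415 ≠ 0.5774 ✗
  (3.5, 4.5, 165°): beam 1 = 1.5529 ≠ 0.5774 ✗
  (4.5, 3.5, 75°): beam 1 = 0.5176 ≠ 0.5774 ✗
  …
  (3.5, 5.5, 300°): r_1=0.5774, r_2=3.6235, r_3=3.0000, r_4=1.5529, r_5=1.0000 — all match ✓
Unique over the lattice → pose = (3.5, 5.5, 300°).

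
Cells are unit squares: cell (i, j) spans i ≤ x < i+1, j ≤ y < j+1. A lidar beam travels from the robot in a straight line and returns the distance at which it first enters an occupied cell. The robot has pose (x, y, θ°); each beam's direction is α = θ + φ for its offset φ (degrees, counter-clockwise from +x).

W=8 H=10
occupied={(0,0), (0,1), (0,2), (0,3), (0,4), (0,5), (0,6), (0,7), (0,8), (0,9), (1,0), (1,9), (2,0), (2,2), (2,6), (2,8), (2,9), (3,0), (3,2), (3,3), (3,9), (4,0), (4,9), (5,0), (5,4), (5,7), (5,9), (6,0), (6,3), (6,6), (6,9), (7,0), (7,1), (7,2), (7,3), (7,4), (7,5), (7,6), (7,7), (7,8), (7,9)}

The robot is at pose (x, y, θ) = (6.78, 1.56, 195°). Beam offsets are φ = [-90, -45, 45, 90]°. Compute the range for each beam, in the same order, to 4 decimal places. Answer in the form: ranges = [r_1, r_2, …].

beam 1: φ=-90°, α=105°
  cosα=-0.2588 sinα=0.9659 | (6,1) | tMaxX 3.0137 tMaxY 0.4555 | tΔX 3.8637 tΔY 1.0353
    t=0.4555 [y] (6,2)
    t=1.4908 [y] (6,3) — stop
  → r_1 = 1.4908
beam 2: φ=-45°, α=150°
  cosα=-0.8660 sinα=0.5000 | (6,1) | tMaxX 0.9007 tMaxY 0.8800 | tΔX 1.1547 tΔY 2.0000
    t=0.8800 [y] (6,2)
    t=0.9007 [x] (5,2)
    t=2.0554 [x] (4,2)
    t=2.8800 [y] (4,3)
    t=3.2101 [x] (3,3) — stop
  → r_2 = 3.2101
beam 3: φ=45°, α=240°
  cosα=-0.5000 sinα=-0.8660 | (6,1) | tMaxX 1.5600 tMaxY 0.6466 | tΔX 2.0000 tΔY 1.1547
    t=0.6466 [y] (6,0) — stop
  → r_3 = 0.6466
beam 4: φ=90°, α=285°
  cosα=0.2588 sinα=-0.9659 | (6,1) | tMaxX 0.8500 tMaxY 0.5798 | tΔX 3.8637 tΔY 1.0353
    t=0.5798 [y] (6,0) — stop
  → r_4 = 0.5798

ranges = [1.4908, 3.2101, 0.6466, 0.5798]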